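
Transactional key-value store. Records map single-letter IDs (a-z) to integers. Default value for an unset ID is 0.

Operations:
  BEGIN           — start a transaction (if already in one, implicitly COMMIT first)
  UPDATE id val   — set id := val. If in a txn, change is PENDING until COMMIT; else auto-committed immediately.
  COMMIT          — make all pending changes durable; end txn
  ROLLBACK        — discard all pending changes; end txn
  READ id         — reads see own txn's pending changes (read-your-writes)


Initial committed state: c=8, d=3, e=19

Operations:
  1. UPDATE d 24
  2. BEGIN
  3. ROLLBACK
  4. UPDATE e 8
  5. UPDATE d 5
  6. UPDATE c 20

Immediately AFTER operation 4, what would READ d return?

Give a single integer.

Initial committed: {c=8, d=3, e=19}
Op 1: UPDATE d=24 (auto-commit; committed d=24)
Op 2: BEGIN: in_txn=True, pending={}
Op 3: ROLLBACK: discarded pending []; in_txn=False
Op 4: UPDATE e=8 (auto-commit; committed e=8)
After op 4: visible(d) = 24 (pending={}, committed={c=8, d=24, e=8})

Answer: 24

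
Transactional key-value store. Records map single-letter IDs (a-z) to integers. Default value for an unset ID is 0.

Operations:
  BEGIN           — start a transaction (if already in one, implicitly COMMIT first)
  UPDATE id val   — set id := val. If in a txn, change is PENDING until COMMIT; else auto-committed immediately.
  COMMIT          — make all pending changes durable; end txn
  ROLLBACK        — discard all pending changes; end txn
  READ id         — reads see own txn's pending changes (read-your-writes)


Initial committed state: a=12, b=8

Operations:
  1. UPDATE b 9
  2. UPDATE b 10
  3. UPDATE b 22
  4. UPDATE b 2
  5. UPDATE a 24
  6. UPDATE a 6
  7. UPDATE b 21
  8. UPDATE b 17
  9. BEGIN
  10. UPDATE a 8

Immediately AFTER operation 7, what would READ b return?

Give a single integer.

Answer: 21

Derivation:
Initial committed: {a=12, b=8}
Op 1: UPDATE b=9 (auto-commit; committed b=9)
Op 2: UPDATE b=10 (auto-commit; committed b=10)
Op 3: UPDATE b=22 (auto-commit; committed b=22)
Op 4: UPDATE b=2 (auto-commit; committed b=2)
Op 5: UPDATE a=24 (auto-commit; committed a=24)
Op 6: UPDATE a=6 (auto-commit; committed a=6)
Op 7: UPDATE b=21 (auto-commit; committed b=21)
After op 7: visible(b) = 21 (pending={}, committed={a=6, b=21})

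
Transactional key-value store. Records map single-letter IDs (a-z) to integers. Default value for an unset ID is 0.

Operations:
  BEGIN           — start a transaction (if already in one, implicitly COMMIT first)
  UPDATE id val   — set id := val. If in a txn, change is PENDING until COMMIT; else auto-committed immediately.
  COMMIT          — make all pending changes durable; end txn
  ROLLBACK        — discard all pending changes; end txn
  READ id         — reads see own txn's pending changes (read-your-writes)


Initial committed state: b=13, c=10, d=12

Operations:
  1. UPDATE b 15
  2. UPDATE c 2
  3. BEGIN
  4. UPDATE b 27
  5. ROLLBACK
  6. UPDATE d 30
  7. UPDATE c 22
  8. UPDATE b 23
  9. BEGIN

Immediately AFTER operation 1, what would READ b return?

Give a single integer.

Initial committed: {b=13, c=10, d=12}
Op 1: UPDATE b=15 (auto-commit; committed b=15)
After op 1: visible(b) = 15 (pending={}, committed={b=15, c=10, d=12})

Answer: 15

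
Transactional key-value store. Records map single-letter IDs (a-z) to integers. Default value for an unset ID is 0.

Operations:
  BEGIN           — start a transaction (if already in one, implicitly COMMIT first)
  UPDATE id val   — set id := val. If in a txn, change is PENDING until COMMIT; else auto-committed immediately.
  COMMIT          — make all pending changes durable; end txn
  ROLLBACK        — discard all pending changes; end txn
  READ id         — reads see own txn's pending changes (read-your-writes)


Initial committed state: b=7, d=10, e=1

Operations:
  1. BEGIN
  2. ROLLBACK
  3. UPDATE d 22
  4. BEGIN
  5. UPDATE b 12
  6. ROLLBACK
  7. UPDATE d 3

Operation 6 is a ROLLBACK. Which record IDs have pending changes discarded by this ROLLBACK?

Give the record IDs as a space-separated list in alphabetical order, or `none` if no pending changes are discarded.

Answer: b

Derivation:
Initial committed: {b=7, d=10, e=1}
Op 1: BEGIN: in_txn=True, pending={}
Op 2: ROLLBACK: discarded pending []; in_txn=False
Op 3: UPDATE d=22 (auto-commit; committed d=22)
Op 4: BEGIN: in_txn=True, pending={}
Op 5: UPDATE b=12 (pending; pending now {b=12})
Op 6: ROLLBACK: discarded pending ['b']; in_txn=False
Op 7: UPDATE d=3 (auto-commit; committed d=3)
ROLLBACK at op 6 discards: ['b']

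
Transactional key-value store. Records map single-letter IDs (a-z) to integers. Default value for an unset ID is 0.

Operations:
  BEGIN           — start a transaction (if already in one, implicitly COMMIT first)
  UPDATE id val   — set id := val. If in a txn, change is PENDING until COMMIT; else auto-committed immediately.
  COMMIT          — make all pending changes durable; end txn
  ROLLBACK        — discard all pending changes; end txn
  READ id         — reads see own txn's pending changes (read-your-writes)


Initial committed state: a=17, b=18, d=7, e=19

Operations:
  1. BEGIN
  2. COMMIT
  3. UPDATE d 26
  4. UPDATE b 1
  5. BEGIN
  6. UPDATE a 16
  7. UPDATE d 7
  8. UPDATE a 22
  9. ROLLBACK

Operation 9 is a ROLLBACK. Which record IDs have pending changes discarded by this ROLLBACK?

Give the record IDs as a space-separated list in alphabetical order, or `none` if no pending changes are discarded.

Initial committed: {a=17, b=18, d=7, e=19}
Op 1: BEGIN: in_txn=True, pending={}
Op 2: COMMIT: merged [] into committed; committed now {a=17, b=18, d=7, e=19}
Op 3: UPDATE d=26 (auto-commit; committed d=26)
Op 4: UPDATE b=1 (auto-commit; committed b=1)
Op 5: BEGIN: in_txn=True, pending={}
Op 6: UPDATE a=16 (pending; pending now {a=16})
Op 7: UPDATE d=7 (pending; pending now {a=16, d=7})
Op 8: UPDATE a=22 (pending; pending now {a=22, d=7})
Op 9: ROLLBACK: discarded pending ['a', 'd']; in_txn=False
ROLLBACK at op 9 discards: ['a', 'd']

Answer: a d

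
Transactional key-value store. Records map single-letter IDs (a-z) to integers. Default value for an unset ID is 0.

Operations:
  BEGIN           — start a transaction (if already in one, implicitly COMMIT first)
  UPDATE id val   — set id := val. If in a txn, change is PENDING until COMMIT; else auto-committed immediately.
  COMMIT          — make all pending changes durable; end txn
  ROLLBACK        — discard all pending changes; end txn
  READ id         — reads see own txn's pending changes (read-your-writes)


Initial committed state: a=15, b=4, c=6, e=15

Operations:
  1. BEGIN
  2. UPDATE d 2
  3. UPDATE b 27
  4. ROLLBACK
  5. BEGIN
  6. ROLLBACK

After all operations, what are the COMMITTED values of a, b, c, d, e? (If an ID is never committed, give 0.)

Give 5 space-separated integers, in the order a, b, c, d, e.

Initial committed: {a=15, b=4, c=6, e=15}
Op 1: BEGIN: in_txn=True, pending={}
Op 2: UPDATE d=2 (pending; pending now {d=2})
Op 3: UPDATE b=27 (pending; pending now {b=27, d=2})
Op 4: ROLLBACK: discarded pending ['b', 'd']; in_txn=False
Op 5: BEGIN: in_txn=True, pending={}
Op 6: ROLLBACK: discarded pending []; in_txn=False
Final committed: {a=15, b=4, c=6, e=15}

Answer: 15 4 6 0 15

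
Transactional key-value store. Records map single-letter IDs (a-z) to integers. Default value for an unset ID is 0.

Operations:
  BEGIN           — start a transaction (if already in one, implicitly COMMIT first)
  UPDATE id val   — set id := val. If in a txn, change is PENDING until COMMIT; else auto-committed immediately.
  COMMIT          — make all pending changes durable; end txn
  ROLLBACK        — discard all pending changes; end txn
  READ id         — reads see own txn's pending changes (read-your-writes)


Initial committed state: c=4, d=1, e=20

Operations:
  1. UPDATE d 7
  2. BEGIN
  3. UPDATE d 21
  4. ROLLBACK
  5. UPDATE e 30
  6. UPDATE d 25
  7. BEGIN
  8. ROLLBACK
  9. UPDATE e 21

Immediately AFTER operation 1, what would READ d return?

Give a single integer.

Initial committed: {c=4, d=1, e=20}
Op 1: UPDATE d=7 (auto-commit; committed d=7)
After op 1: visible(d) = 7 (pending={}, committed={c=4, d=7, e=20})

Answer: 7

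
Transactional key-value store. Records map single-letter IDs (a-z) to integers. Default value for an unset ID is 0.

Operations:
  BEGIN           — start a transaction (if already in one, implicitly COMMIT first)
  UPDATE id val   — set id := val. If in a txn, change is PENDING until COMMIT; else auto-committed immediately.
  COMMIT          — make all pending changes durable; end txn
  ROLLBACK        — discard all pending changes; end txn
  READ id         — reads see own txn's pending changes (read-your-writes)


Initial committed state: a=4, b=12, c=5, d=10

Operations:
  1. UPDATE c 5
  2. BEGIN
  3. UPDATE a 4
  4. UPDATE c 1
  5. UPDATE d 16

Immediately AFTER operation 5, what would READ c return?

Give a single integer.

Answer: 1

Derivation:
Initial committed: {a=4, b=12, c=5, d=10}
Op 1: UPDATE c=5 (auto-commit; committed c=5)
Op 2: BEGIN: in_txn=True, pending={}
Op 3: UPDATE a=4 (pending; pending now {a=4})
Op 4: UPDATE c=1 (pending; pending now {a=4, c=1})
Op 5: UPDATE d=16 (pending; pending now {a=4, c=1, d=16})
After op 5: visible(c) = 1 (pending={a=4, c=1, d=16}, committed={a=4, b=12, c=5, d=10})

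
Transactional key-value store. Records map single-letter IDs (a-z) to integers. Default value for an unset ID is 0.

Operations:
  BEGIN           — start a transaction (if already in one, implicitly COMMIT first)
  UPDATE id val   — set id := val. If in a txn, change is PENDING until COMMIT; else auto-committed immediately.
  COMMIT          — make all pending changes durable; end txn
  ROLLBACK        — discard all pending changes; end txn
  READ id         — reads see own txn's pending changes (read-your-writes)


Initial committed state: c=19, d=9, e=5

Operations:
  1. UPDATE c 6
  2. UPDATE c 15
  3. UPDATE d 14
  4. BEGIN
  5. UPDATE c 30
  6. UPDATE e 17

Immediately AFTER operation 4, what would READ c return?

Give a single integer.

Answer: 15

Derivation:
Initial committed: {c=19, d=9, e=5}
Op 1: UPDATE c=6 (auto-commit; committed c=6)
Op 2: UPDATE c=15 (auto-commit; committed c=15)
Op 3: UPDATE d=14 (auto-commit; committed d=14)
Op 4: BEGIN: in_txn=True, pending={}
After op 4: visible(c) = 15 (pending={}, committed={c=15, d=14, e=5})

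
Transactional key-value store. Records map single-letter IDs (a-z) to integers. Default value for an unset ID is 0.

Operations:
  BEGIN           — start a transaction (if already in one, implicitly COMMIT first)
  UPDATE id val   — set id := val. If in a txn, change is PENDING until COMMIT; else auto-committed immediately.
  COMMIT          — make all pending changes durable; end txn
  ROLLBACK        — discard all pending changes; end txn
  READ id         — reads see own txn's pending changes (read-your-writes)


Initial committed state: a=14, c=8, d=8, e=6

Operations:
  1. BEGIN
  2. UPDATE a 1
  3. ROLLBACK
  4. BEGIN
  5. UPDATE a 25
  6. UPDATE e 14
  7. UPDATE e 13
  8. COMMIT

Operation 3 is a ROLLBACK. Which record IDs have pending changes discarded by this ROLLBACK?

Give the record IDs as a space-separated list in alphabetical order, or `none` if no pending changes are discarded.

Answer: a

Derivation:
Initial committed: {a=14, c=8, d=8, e=6}
Op 1: BEGIN: in_txn=True, pending={}
Op 2: UPDATE a=1 (pending; pending now {a=1})
Op 3: ROLLBACK: discarded pending ['a']; in_txn=False
Op 4: BEGIN: in_txn=True, pending={}
Op 5: UPDATE a=25 (pending; pending now {a=25})
Op 6: UPDATE e=14 (pending; pending now {a=25, e=14})
Op 7: UPDATE e=13 (pending; pending now {a=25, e=13})
Op 8: COMMIT: merged ['a', 'e'] into committed; committed now {a=25, c=8, d=8, e=13}
ROLLBACK at op 3 discards: ['a']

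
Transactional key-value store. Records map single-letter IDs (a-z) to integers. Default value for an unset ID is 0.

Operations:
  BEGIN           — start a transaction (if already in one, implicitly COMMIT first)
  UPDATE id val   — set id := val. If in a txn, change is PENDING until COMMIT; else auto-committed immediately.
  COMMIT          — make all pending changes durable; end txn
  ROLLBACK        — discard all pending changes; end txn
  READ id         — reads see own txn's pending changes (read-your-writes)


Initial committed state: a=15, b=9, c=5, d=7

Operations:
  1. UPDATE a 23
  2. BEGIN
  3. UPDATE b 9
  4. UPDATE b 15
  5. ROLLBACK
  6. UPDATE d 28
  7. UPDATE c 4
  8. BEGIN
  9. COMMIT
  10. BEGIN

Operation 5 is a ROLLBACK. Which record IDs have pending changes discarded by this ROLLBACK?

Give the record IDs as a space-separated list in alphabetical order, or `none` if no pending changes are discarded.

Initial committed: {a=15, b=9, c=5, d=7}
Op 1: UPDATE a=23 (auto-commit; committed a=23)
Op 2: BEGIN: in_txn=True, pending={}
Op 3: UPDATE b=9 (pending; pending now {b=9})
Op 4: UPDATE b=15 (pending; pending now {b=15})
Op 5: ROLLBACK: discarded pending ['b']; in_txn=False
Op 6: UPDATE d=28 (auto-commit; committed d=28)
Op 7: UPDATE c=4 (auto-commit; committed c=4)
Op 8: BEGIN: in_txn=True, pending={}
Op 9: COMMIT: merged [] into committed; committed now {a=23, b=9, c=4, d=28}
Op 10: BEGIN: in_txn=True, pending={}
ROLLBACK at op 5 discards: ['b']

Answer: b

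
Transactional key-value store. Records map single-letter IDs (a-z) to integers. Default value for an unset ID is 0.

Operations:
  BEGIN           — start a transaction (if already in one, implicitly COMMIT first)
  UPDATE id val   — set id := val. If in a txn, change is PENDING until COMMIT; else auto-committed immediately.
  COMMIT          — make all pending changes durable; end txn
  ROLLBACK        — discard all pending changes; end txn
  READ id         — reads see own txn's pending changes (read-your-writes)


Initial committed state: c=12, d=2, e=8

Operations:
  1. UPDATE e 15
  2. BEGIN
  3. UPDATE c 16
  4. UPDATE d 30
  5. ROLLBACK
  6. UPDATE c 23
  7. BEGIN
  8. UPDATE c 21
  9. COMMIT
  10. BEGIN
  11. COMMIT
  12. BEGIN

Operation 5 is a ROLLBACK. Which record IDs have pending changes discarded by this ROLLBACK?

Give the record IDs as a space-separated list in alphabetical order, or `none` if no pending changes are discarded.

Initial committed: {c=12, d=2, e=8}
Op 1: UPDATE e=15 (auto-commit; committed e=15)
Op 2: BEGIN: in_txn=True, pending={}
Op 3: UPDATE c=16 (pending; pending now {c=16})
Op 4: UPDATE d=30 (pending; pending now {c=16, d=30})
Op 5: ROLLBACK: discarded pending ['c', 'd']; in_txn=False
Op 6: UPDATE c=23 (auto-commit; committed c=23)
Op 7: BEGIN: in_txn=True, pending={}
Op 8: UPDATE c=21 (pending; pending now {c=21})
Op 9: COMMIT: merged ['c'] into committed; committed now {c=21, d=2, e=15}
Op 10: BEGIN: in_txn=True, pending={}
Op 11: COMMIT: merged [] into committed; committed now {c=21, d=2, e=15}
Op 12: BEGIN: in_txn=True, pending={}
ROLLBACK at op 5 discards: ['c', 'd']

Answer: c d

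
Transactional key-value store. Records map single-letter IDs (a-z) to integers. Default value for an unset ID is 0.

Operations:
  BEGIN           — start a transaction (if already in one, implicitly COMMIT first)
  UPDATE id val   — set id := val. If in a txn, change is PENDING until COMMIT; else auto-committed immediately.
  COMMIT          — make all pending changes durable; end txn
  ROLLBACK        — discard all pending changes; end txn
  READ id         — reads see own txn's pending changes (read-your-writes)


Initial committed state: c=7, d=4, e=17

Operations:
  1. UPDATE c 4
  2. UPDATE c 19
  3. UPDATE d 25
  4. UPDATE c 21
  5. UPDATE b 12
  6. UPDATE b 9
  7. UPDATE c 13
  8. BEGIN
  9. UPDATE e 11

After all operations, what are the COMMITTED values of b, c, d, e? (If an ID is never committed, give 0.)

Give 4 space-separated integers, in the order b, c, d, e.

Answer: 9 13 25 17

Derivation:
Initial committed: {c=7, d=4, e=17}
Op 1: UPDATE c=4 (auto-commit; committed c=4)
Op 2: UPDATE c=19 (auto-commit; committed c=19)
Op 3: UPDATE d=25 (auto-commit; committed d=25)
Op 4: UPDATE c=21 (auto-commit; committed c=21)
Op 5: UPDATE b=12 (auto-commit; committed b=12)
Op 6: UPDATE b=9 (auto-commit; committed b=9)
Op 7: UPDATE c=13 (auto-commit; committed c=13)
Op 8: BEGIN: in_txn=True, pending={}
Op 9: UPDATE e=11 (pending; pending now {e=11})
Final committed: {b=9, c=13, d=25, e=17}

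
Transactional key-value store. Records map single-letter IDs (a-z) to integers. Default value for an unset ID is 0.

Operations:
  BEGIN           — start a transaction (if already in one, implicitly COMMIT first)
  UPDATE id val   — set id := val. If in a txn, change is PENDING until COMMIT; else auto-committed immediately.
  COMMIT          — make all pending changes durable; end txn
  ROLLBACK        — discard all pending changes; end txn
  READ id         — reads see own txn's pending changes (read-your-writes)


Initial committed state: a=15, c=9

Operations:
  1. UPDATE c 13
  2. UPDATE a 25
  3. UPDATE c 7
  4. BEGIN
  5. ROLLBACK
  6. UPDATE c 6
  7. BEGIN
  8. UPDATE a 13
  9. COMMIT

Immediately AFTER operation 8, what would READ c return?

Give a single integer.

Answer: 6

Derivation:
Initial committed: {a=15, c=9}
Op 1: UPDATE c=13 (auto-commit; committed c=13)
Op 2: UPDATE a=25 (auto-commit; committed a=25)
Op 3: UPDATE c=7 (auto-commit; committed c=7)
Op 4: BEGIN: in_txn=True, pending={}
Op 5: ROLLBACK: discarded pending []; in_txn=False
Op 6: UPDATE c=6 (auto-commit; committed c=6)
Op 7: BEGIN: in_txn=True, pending={}
Op 8: UPDATE a=13 (pending; pending now {a=13})
After op 8: visible(c) = 6 (pending={a=13}, committed={a=25, c=6})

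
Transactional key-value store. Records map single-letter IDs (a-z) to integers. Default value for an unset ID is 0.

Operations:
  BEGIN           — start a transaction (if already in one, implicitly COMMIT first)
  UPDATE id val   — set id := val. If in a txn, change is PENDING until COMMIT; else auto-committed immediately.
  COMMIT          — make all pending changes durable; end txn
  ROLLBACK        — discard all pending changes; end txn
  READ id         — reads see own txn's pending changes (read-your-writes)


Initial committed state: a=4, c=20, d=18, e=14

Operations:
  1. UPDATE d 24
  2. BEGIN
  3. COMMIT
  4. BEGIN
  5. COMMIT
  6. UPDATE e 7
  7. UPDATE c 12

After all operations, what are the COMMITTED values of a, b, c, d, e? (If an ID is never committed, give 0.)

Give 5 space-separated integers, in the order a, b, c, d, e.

Initial committed: {a=4, c=20, d=18, e=14}
Op 1: UPDATE d=24 (auto-commit; committed d=24)
Op 2: BEGIN: in_txn=True, pending={}
Op 3: COMMIT: merged [] into committed; committed now {a=4, c=20, d=24, e=14}
Op 4: BEGIN: in_txn=True, pending={}
Op 5: COMMIT: merged [] into committed; committed now {a=4, c=20, d=24, e=14}
Op 6: UPDATE e=7 (auto-commit; committed e=7)
Op 7: UPDATE c=12 (auto-commit; committed c=12)
Final committed: {a=4, c=12, d=24, e=7}

Answer: 4 0 12 24 7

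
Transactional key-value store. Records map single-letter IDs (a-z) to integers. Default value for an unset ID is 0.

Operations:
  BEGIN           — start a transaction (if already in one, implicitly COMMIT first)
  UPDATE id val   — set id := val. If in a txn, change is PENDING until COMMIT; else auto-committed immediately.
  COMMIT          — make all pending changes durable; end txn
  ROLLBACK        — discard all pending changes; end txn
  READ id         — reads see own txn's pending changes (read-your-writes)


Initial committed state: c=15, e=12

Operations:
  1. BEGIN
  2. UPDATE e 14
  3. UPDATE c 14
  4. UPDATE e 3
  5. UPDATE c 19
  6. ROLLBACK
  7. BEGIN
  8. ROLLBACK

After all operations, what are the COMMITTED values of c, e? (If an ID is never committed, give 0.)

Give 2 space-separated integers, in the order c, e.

Answer: 15 12

Derivation:
Initial committed: {c=15, e=12}
Op 1: BEGIN: in_txn=True, pending={}
Op 2: UPDATE e=14 (pending; pending now {e=14})
Op 3: UPDATE c=14 (pending; pending now {c=14, e=14})
Op 4: UPDATE e=3 (pending; pending now {c=14, e=3})
Op 5: UPDATE c=19 (pending; pending now {c=19, e=3})
Op 6: ROLLBACK: discarded pending ['c', 'e']; in_txn=False
Op 7: BEGIN: in_txn=True, pending={}
Op 8: ROLLBACK: discarded pending []; in_txn=False
Final committed: {c=15, e=12}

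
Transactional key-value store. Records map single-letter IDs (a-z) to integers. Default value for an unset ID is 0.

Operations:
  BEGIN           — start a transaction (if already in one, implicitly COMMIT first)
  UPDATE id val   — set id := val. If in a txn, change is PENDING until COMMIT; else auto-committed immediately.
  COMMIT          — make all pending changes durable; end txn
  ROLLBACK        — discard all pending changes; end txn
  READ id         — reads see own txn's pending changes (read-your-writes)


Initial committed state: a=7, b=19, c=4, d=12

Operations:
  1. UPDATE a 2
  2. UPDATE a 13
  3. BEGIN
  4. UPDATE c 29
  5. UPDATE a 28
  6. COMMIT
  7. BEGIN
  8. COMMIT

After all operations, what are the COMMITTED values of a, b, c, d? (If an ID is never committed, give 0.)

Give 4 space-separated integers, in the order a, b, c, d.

Answer: 28 19 29 12

Derivation:
Initial committed: {a=7, b=19, c=4, d=12}
Op 1: UPDATE a=2 (auto-commit; committed a=2)
Op 2: UPDATE a=13 (auto-commit; committed a=13)
Op 3: BEGIN: in_txn=True, pending={}
Op 4: UPDATE c=29 (pending; pending now {c=29})
Op 5: UPDATE a=28 (pending; pending now {a=28, c=29})
Op 6: COMMIT: merged ['a', 'c'] into committed; committed now {a=28, b=19, c=29, d=12}
Op 7: BEGIN: in_txn=True, pending={}
Op 8: COMMIT: merged [] into committed; committed now {a=28, b=19, c=29, d=12}
Final committed: {a=28, b=19, c=29, d=12}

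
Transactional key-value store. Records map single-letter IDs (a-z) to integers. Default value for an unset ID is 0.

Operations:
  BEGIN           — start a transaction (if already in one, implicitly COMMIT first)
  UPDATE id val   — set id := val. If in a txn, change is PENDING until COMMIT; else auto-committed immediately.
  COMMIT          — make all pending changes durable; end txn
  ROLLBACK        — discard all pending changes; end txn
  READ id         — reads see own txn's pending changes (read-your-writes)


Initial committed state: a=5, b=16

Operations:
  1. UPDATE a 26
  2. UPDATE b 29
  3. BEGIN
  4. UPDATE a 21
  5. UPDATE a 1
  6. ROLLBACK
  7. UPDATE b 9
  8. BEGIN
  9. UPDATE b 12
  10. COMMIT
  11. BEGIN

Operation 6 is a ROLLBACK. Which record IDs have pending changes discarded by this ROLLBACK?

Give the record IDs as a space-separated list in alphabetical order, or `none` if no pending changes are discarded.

Answer: a

Derivation:
Initial committed: {a=5, b=16}
Op 1: UPDATE a=26 (auto-commit; committed a=26)
Op 2: UPDATE b=29 (auto-commit; committed b=29)
Op 3: BEGIN: in_txn=True, pending={}
Op 4: UPDATE a=21 (pending; pending now {a=21})
Op 5: UPDATE a=1 (pending; pending now {a=1})
Op 6: ROLLBACK: discarded pending ['a']; in_txn=False
Op 7: UPDATE b=9 (auto-commit; committed b=9)
Op 8: BEGIN: in_txn=True, pending={}
Op 9: UPDATE b=12 (pending; pending now {b=12})
Op 10: COMMIT: merged ['b'] into committed; committed now {a=26, b=12}
Op 11: BEGIN: in_txn=True, pending={}
ROLLBACK at op 6 discards: ['a']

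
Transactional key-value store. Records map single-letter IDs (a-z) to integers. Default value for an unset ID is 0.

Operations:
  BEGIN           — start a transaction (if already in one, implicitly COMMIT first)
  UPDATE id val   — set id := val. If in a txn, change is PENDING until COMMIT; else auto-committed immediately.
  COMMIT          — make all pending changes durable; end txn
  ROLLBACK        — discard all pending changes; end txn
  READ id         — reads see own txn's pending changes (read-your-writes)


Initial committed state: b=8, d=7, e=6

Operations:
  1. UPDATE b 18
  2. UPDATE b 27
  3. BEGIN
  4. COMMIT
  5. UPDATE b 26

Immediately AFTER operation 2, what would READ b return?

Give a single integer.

Initial committed: {b=8, d=7, e=6}
Op 1: UPDATE b=18 (auto-commit; committed b=18)
Op 2: UPDATE b=27 (auto-commit; committed b=27)
After op 2: visible(b) = 27 (pending={}, committed={b=27, d=7, e=6})

Answer: 27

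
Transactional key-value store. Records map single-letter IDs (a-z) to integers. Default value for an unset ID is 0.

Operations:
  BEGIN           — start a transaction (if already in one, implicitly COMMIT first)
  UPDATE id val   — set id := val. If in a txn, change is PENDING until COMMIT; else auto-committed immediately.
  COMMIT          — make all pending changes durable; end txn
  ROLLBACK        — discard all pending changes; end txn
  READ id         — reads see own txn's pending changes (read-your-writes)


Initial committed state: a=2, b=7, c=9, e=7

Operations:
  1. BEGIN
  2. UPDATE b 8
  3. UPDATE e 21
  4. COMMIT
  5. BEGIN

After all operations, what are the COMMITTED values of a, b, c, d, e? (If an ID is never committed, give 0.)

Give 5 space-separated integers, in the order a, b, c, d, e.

Initial committed: {a=2, b=7, c=9, e=7}
Op 1: BEGIN: in_txn=True, pending={}
Op 2: UPDATE b=8 (pending; pending now {b=8})
Op 3: UPDATE e=21 (pending; pending now {b=8, e=21})
Op 4: COMMIT: merged ['b', 'e'] into committed; committed now {a=2, b=8, c=9, e=21}
Op 5: BEGIN: in_txn=True, pending={}
Final committed: {a=2, b=8, c=9, e=21}

Answer: 2 8 9 0 21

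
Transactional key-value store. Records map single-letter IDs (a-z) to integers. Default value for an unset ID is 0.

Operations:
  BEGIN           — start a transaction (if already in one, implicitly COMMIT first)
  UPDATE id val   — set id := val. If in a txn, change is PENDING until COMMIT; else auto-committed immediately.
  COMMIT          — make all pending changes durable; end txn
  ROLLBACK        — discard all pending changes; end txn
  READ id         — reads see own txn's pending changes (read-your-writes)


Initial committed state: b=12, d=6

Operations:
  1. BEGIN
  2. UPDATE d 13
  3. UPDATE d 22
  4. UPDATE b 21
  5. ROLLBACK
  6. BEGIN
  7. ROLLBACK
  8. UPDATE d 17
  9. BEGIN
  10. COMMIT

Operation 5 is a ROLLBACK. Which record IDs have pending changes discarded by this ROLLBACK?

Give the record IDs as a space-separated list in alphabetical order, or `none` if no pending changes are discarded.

Answer: b d

Derivation:
Initial committed: {b=12, d=6}
Op 1: BEGIN: in_txn=True, pending={}
Op 2: UPDATE d=13 (pending; pending now {d=13})
Op 3: UPDATE d=22 (pending; pending now {d=22})
Op 4: UPDATE b=21 (pending; pending now {b=21, d=22})
Op 5: ROLLBACK: discarded pending ['b', 'd']; in_txn=False
Op 6: BEGIN: in_txn=True, pending={}
Op 7: ROLLBACK: discarded pending []; in_txn=False
Op 8: UPDATE d=17 (auto-commit; committed d=17)
Op 9: BEGIN: in_txn=True, pending={}
Op 10: COMMIT: merged [] into committed; committed now {b=12, d=17}
ROLLBACK at op 5 discards: ['b', 'd']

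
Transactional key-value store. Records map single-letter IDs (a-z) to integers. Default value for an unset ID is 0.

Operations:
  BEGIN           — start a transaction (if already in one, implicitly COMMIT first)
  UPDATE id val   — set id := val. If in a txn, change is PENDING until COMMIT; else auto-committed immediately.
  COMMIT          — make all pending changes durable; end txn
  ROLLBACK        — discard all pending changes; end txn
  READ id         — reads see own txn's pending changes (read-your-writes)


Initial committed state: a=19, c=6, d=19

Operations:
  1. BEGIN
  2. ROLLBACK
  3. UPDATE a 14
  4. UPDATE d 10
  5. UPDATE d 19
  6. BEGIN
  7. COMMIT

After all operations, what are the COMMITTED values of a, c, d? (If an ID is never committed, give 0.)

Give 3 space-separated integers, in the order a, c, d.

Answer: 14 6 19

Derivation:
Initial committed: {a=19, c=6, d=19}
Op 1: BEGIN: in_txn=True, pending={}
Op 2: ROLLBACK: discarded pending []; in_txn=False
Op 3: UPDATE a=14 (auto-commit; committed a=14)
Op 4: UPDATE d=10 (auto-commit; committed d=10)
Op 5: UPDATE d=19 (auto-commit; committed d=19)
Op 6: BEGIN: in_txn=True, pending={}
Op 7: COMMIT: merged [] into committed; committed now {a=14, c=6, d=19}
Final committed: {a=14, c=6, d=19}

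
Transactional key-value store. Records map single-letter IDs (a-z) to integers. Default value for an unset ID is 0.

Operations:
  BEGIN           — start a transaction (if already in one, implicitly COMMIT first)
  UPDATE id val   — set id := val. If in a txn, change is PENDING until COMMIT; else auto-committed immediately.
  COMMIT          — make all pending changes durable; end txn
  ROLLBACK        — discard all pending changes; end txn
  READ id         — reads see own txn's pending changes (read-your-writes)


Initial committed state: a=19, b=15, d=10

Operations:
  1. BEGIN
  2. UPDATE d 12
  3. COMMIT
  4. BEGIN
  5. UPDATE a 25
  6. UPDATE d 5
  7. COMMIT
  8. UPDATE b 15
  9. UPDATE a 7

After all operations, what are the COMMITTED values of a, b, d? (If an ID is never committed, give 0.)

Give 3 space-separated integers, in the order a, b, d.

Answer: 7 15 5

Derivation:
Initial committed: {a=19, b=15, d=10}
Op 1: BEGIN: in_txn=True, pending={}
Op 2: UPDATE d=12 (pending; pending now {d=12})
Op 3: COMMIT: merged ['d'] into committed; committed now {a=19, b=15, d=12}
Op 4: BEGIN: in_txn=True, pending={}
Op 5: UPDATE a=25 (pending; pending now {a=25})
Op 6: UPDATE d=5 (pending; pending now {a=25, d=5})
Op 7: COMMIT: merged ['a', 'd'] into committed; committed now {a=25, b=15, d=5}
Op 8: UPDATE b=15 (auto-commit; committed b=15)
Op 9: UPDATE a=7 (auto-commit; committed a=7)
Final committed: {a=7, b=15, d=5}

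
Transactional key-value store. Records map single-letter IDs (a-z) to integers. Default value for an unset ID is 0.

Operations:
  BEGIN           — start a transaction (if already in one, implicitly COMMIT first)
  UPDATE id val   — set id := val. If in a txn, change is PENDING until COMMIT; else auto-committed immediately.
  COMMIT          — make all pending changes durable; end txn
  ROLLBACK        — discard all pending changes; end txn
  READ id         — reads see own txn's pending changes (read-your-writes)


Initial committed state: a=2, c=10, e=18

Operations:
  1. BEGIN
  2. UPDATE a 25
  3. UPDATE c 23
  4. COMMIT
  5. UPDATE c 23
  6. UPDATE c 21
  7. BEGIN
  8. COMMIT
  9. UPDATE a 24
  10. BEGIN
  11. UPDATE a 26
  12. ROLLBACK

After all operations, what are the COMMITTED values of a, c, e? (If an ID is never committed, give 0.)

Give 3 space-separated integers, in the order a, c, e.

Answer: 24 21 18

Derivation:
Initial committed: {a=2, c=10, e=18}
Op 1: BEGIN: in_txn=True, pending={}
Op 2: UPDATE a=25 (pending; pending now {a=25})
Op 3: UPDATE c=23 (pending; pending now {a=25, c=23})
Op 4: COMMIT: merged ['a', 'c'] into committed; committed now {a=25, c=23, e=18}
Op 5: UPDATE c=23 (auto-commit; committed c=23)
Op 6: UPDATE c=21 (auto-commit; committed c=21)
Op 7: BEGIN: in_txn=True, pending={}
Op 8: COMMIT: merged [] into committed; committed now {a=25, c=21, e=18}
Op 9: UPDATE a=24 (auto-commit; committed a=24)
Op 10: BEGIN: in_txn=True, pending={}
Op 11: UPDATE a=26 (pending; pending now {a=26})
Op 12: ROLLBACK: discarded pending ['a']; in_txn=False
Final committed: {a=24, c=21, e=18}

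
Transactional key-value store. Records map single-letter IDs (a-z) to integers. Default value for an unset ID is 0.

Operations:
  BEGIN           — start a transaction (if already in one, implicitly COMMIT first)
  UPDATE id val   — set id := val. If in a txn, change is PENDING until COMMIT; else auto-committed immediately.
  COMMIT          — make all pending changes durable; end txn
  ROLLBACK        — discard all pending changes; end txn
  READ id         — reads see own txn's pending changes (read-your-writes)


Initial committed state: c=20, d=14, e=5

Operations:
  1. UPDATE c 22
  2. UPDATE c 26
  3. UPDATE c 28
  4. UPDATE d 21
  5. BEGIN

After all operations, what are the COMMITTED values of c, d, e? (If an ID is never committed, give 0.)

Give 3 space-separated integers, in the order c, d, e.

Answer: 28 21 5

Derivation:
Initial committed: {c=20, d=14, e=5}
Op 1: UPDATE c=22 (auto-commit; committed c=22)
Op 2: UPDATE c=26 (auto-commit; committed c=26)
Op 3: UPDATE c=28 (auto-commit; committed c=28)
Op 4: UPDATE d=21 (auto-commit; committed d=21)
Op 5: BEGIN: in_txn=True, pending={}
Final committed: {c=28, d=21, e=5}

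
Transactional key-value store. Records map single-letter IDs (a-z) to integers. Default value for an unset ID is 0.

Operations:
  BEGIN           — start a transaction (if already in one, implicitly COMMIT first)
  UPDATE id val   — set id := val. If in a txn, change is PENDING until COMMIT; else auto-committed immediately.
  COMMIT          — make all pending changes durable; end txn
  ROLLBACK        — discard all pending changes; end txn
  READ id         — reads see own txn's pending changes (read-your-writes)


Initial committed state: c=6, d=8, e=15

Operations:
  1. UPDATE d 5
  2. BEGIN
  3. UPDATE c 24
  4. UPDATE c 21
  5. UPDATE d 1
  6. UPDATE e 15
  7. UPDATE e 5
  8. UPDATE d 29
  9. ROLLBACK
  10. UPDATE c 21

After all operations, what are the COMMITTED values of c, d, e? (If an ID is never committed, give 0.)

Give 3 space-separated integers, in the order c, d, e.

Answer: 21 5 15

Derivation:
Initial committed: {c=6, d=8, e=15}
Op 1: UPDATE d=5 (auto-commit; committed d=5)
Op 2: BEGIN: in_txn=True, pending={}
Op 3: UPDATE c=24 (pending; pending now {c=24})
Op 4: UPDATE c=21 (pending; pending now {c=21})
Op 5: UPDATE d=1 (pending; pending now {c=21, d=1})
Op 6: UPDATE e=15 (pending; pending now {c=21, d=1, e=15})
Op 7: UPDATE e=5 (pending; pending now {c=21, d=1, e=5})
Op 8: UPDATE d=29 (pending; pending now {c=21, d=29, e=5})
Op 9: ROLLBACK: discarded pending ['c', 'd', 'e']; in_txn=False
Op 10: UPDATE c=21 (auto-commit; committed c=21)
Final committed: {c=21, d=5, e=15}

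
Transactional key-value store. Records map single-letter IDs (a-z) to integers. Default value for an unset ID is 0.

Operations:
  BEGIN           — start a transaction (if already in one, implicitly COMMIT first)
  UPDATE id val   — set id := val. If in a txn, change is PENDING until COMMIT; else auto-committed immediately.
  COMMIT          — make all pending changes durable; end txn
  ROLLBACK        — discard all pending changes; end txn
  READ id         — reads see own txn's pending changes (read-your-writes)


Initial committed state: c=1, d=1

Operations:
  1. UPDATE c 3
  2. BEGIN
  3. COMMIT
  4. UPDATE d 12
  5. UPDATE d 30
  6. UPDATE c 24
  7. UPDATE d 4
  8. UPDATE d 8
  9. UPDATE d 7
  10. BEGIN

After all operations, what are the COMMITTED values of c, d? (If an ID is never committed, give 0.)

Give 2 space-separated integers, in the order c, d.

Initial committed: {c=1, d=1}
Op 1: UPDATE c=3 (auto-commit; committed c=3)
Op 2: BEGIN: in_txn=True, pending={}
Op 3: COMMIT: merged [] into committed; committed now {c=3, d=1}
Op 4: UPDATE d=12 (auto-commit; committed d=12)
Op 5: UPDATE d=30 (auto-commit; committed d=30)
Op 6: UPDATE c=24 (auto-commit; committed c=24)
Op 7: UPDATE d=4 (auto-commit; committed d=4)
Op 8: UPDATE d=8 (auto-commit; committed d=8)
Op 9: UPDATE d=7 (auto-commit; committed d=7)
Op 10: BEGIN: in_txn=True, pending={}
Final committed: {c=24, d=7}

Answer: 24 7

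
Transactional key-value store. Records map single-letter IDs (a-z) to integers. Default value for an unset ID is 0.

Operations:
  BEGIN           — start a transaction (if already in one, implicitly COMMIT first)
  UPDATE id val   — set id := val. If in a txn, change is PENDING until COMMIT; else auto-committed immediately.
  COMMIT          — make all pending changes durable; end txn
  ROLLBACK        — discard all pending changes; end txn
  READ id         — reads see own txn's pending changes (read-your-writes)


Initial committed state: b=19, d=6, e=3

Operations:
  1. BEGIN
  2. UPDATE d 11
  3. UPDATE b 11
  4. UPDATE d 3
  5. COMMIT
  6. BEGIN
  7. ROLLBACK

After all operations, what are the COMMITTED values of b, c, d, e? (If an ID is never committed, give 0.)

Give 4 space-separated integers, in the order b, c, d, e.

Answer: 11 0 3 3

Derivation:
Initial committed: {b=19, d=6, e=3}
Op 1: BEGIN: in_txn=True, pending={}
Op 2: UPDATE d=11 (pending; pending now {d=11})
Op 3: UPDATE b=11 (pending; pending now {b=11, d=11})
Op 4: UPDATE d=3 (pending; pending now {b=11, d=3})
Op 5: COMMIT: merged ['b', 'd'] into committed; committed now {b=11, d=3, e=3}
Op 6: BEGIN: in_txn=True, pending={}
Op 7: ROLLBACK: discarded pending []; in_txn=False
Final committed: {b=11, d=3, e=3}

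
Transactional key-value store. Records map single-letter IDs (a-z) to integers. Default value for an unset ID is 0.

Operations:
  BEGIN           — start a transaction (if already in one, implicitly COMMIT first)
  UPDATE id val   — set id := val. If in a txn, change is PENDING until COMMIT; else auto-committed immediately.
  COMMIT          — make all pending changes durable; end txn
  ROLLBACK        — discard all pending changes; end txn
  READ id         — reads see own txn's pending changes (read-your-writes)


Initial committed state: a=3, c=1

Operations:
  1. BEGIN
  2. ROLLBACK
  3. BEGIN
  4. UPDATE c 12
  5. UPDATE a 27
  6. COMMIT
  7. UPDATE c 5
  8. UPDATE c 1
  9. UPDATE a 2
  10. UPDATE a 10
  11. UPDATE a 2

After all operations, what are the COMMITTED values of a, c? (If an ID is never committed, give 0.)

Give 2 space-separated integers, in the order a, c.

Answer: 2 1

Derivation:
Initial committed: {a=3, c=1}
Op 1: BEGIN: in_txn=True, pending={}
Op 2: ROLLBACK: discarded pending []; in_txn=False
Op 3: BEGIN: in_txn=True, pending={}
Op 4: UPDATE c=12 (pending; pending now {c=12})
Op 5: UPDATE a=27 (pending; pending now {a=27, c=12})
Op 6: COMMIT: merged ['a', 'c'] into committed; committed now {a=27, c=12}
Op 7: UPDATE c=5 (auto-commit; committed c=5)
Op 8: UPDATE c=1 (auto-commit; committed c=1)
Op 9: UPDATE a=2 (auto-commit; committed a=2)
Op 10: UPDATE a=10 (auto-commit; committed a=10)
Op 11: UPDATE a=2 (auto-commit; committed a=2)
Final committed: {a=2, c=1}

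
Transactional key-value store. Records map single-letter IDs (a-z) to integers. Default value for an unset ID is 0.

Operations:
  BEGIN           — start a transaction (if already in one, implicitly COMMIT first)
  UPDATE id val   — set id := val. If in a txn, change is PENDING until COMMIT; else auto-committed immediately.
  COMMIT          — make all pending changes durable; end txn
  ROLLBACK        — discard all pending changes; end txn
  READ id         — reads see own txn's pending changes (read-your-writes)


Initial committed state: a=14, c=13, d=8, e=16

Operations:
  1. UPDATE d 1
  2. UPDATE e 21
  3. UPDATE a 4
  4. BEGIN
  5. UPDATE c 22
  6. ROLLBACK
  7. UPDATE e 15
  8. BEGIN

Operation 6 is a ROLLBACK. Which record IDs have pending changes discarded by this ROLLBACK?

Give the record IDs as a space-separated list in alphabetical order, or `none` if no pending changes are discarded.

Answer: c

Derivation:
Initial committed: {a=14, c=13, d=8, e=16}
Op 1: UPDATE d=1 (auto-commit; committed d=1)
Op 2: UPDATE e=21 (auto-commit; committed e=21)
Op 3: UPDATE a=4 (auto-commit; committed a=4)
Op 4: BEGIN: in_txn=True, pending={}
Op 5: UPDATE c=22 (pending; pending now {c=22})
Op 6: ROLLBACK: discarded pending ['c']; in_txn=False
Op 7: UPDATE e=15 (auto-commit; committed e=15)
Op 8: BEGIN: in_txn=True, pending={}
ROLLBACK at op 6 discards: ['c']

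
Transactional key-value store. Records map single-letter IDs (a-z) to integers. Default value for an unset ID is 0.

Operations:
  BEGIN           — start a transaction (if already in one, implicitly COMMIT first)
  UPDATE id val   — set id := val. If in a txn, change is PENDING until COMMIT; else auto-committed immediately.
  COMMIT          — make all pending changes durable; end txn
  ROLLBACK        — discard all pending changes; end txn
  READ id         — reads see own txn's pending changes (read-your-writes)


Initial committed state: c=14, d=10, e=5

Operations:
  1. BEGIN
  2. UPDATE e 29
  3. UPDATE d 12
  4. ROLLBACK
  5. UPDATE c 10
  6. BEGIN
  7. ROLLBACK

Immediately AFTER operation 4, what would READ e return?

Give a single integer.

Initial committed: {c=14, d=10, e=5}
Op 1: BEGIN: in_txn=True, pending={}
Op 2: UPDATE e=29 (pending; pending now {e=29})
Op 3: UPDATE d=12 (pending; pending now {d=12, e=29})
Op 4: ROLLBACK: discarded pending ['d', 'e']; in_txn=False
After op 4: visible(e) = 5 (pending={}, committed={c=14, d=10, e=5})

Answer: 5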